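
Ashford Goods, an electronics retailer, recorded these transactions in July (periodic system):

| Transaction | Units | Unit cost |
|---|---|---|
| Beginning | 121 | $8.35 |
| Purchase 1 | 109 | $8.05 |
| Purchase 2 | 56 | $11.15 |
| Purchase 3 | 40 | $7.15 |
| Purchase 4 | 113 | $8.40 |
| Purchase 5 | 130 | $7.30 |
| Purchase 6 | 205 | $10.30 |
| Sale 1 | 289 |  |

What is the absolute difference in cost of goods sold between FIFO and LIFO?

FIFO COGS: 121 @ $8.35 + 109 @ $8.05 + 56 @ $11.15 + 3 @ $7.15 = $2,533.65
LIFO COGS: 205 @ $10.30 + 84 @ $7.30 = $2,724.70
Difference = |$2,533.65 − $2,724.70| = $191.05

$191.05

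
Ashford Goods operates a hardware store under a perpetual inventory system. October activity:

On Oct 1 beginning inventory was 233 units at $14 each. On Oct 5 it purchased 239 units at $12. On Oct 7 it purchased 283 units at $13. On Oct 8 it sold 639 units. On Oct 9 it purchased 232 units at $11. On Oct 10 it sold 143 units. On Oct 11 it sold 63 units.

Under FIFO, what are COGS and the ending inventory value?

COGS = $10,799; ending inventory = $1,562

Oct 8, 639 sold [FIFO — oldest first]: 233 @ $14 + 239 @ $12 + 167 @ $13 = $8,301
Oct 10, 143 sold [FIFO — oldest first]: 116 @ $13 + 27 @ $11 = $1,805
Oct 11, 63 sold [FIFO — oldest first]: 63 @ $11 = $693
Total COGS = $8,301 + $1,805 + $693 = $10,799
Ending inventory: 142 @ $11 = $1,562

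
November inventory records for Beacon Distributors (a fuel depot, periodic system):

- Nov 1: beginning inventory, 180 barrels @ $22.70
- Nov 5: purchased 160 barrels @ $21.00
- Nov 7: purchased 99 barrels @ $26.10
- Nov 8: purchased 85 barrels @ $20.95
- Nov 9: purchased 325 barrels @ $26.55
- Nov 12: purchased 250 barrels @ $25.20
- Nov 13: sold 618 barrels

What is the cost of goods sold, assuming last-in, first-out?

COGS = $15,829.60

Nov 13, 618 sold [LIFO — newest first]: 250 @ $25.20 + 325 @ $26.55 + 43 @ $20.95 = $15,829.60
Ending inventory: 180 @ $22.70 + 160 @ $21.00 + 99 @ $26.10 + 42 @ $20.95 = $10,909.80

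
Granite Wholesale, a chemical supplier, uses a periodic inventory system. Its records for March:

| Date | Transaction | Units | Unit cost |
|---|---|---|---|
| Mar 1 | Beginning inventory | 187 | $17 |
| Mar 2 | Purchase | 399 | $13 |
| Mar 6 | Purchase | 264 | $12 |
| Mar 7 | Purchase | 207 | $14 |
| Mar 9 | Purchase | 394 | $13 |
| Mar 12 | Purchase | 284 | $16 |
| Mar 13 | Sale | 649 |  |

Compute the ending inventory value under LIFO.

Mar 13, 649 sold [LIFO — newest first]: 284 @ $16 + 365 @ $13 = $9,289
Ending inventory: 187 @ $17 + 399 @ $13 + 264 @ $12 + 207 @ $14 + 29 @ $13 = $14,809
Check: goods available $24,098 = COGS $9,289 + ending $14,809

Ending inventory = $14,809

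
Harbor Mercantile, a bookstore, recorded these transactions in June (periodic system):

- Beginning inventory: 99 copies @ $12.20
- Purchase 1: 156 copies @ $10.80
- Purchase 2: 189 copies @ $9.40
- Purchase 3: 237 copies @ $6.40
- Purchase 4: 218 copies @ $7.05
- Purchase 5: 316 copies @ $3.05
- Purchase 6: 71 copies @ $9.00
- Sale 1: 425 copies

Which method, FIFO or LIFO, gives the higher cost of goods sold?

FIFO

FIFO COGS: 99 @ $12.20 + 156 @ $10.80 + 170 @ $9.40 = $4,490.60
LIFO COGS: 71 @ $9.00 + 316 @ $3.05 + 38 @ $7.05 = $1,870.70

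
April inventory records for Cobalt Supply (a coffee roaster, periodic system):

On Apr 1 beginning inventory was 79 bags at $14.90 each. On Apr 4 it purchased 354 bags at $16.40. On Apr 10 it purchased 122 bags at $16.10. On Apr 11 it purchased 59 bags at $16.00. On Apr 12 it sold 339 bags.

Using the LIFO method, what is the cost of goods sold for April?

Apr 12, 339 sold [LIFO — newest first]: 59 @ $16.00 + 122 @ $16.10 + 158 @ $16.40 = $5,499.40
Ending inventory: 79 @ $14.90 + 196 @ $16.40 = $4,391.50
Check: goods available $9,890.90 = COGS $5,499.40 + ending $4,391.50

COGS = $5,499.40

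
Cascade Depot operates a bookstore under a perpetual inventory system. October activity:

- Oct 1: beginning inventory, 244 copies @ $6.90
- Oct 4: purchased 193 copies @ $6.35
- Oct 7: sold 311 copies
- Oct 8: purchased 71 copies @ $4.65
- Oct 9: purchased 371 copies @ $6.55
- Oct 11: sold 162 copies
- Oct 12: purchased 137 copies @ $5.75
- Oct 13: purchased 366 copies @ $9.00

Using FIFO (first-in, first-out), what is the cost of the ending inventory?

Oct 7, 311 sold [FIFO — oldest first]: 244 @ $6.90 + 67 @ $6.35 = $2,109.05
Oct 11, 162 sold [FIFO — oldest first]: 126 @ $6.35 + 36 @ $4.65 = $967.50
Total COGS = $2,109.05 + $967.50 = $3,076.55
Ending inventory: 35 @ $4.65 + 371 @ $6.55 + 137 @ $5.75 + 366 @ $9.00 = $6,674.55

Ending inventory = $6,674.55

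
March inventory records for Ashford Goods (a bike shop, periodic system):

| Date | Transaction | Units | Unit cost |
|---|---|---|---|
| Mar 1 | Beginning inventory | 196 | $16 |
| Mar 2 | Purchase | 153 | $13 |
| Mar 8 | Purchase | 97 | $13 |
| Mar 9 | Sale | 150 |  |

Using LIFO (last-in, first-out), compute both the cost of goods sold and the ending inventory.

COGS = $1,950; ending inventory = $4,436

Mar 9, 150 sold [LIFO — newest first]: 97 @ $13 + 53 @ $13 = $1,950
Ending inventory: 196 @ $16 + 100 @ $13 = $4,436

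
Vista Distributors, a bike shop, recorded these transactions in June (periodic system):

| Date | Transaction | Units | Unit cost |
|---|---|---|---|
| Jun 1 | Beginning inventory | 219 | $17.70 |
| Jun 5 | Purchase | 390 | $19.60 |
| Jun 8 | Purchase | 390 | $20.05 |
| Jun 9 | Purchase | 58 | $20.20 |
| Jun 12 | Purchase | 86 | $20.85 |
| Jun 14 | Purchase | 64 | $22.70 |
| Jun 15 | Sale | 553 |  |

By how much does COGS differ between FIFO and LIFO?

$912.05

FIFO COGS: 219 @ $17.70 + 334 @ $19.60 = $10,422.70
LIFO COGS: 64 @ $22.70 + 86 @ $20.85 + 58 @ $20.20 + 345 @ $20.05 = $11,334.75
Difference = |$10,422.70 − $11,334.75| = $912.05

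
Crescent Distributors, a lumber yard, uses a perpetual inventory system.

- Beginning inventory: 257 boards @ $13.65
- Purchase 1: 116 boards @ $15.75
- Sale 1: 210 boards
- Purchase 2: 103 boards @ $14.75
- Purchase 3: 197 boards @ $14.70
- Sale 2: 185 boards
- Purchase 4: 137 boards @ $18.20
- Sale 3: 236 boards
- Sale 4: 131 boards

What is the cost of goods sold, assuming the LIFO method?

Sale 1 (210) [LIFO — newest first]: 116 @ $15.75 + 94 @ $13.65 = $3,110.10
Sale 2 (185) [LIFO — newest first]: 185 @ $14.70 = $2,719.50
Sale 3 (236) [LIFO — newest first]: 137 @ $18.20 + 12 @ $14.70 + 87 @ $14.75 = $3,953.05
Sale 4 (131) [LIFO — newest first]: 16 @ $14.75 + 115 @ $13.65 = $1,805.75
Total COGS = $3,110.10 + $2,719.50 + $3,953.05 + $1,805.75 = $11,588.40
Ending inventory: 48 @ $13.65 = $655.20
Check: goods available $12,243.60 = COGS $11,588.40 + ending $655.20

COGS = $11,588.40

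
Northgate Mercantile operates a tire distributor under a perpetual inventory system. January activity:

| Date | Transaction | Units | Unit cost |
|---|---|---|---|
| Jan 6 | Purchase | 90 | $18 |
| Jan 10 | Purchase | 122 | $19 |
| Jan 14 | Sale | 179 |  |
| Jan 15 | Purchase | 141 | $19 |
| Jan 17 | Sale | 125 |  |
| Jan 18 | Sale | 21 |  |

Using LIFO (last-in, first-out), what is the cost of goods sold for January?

Jan 14, 179 sold [LIFO — newest first]: 122 @ $19 + 57 @ $18 = $3,344
Jan 17, 125 sold [LIFO — newest first]: 125 @ $19 = $2,375
Jan 18, 21 sold [LIFO — newest first]: 16 @ $19 + 5 @ $18 = $394
Total COGS = $3,344 + $2,375 + $394 = $6,113
Ending inventory: 28 @ $18 = $504
Check: goods available $6,617 = COGS $6,113 + ending $504

COGS = $6,113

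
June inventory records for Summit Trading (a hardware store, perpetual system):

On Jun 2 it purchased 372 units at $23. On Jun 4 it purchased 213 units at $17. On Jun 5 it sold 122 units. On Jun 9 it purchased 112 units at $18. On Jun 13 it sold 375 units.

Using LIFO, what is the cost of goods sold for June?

Jun 5, 122 sold [LIFO — newest first]: 122 @ $17 = $2,074
Jun 13, 375 sold [LIFO — newest first]: 112 @ $18 + 91 @ $17 + 172 @ $23 = $7,519
Total COGS = $2,074 + $7,519 = $9,593
Ending inventory: 200 @ $23 = $4,600

COGS = $9,593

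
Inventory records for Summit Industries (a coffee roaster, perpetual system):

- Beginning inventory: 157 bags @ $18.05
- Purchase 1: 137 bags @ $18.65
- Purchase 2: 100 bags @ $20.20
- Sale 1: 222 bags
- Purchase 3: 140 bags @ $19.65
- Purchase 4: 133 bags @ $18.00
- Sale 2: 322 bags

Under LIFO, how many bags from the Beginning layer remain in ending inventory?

Sale 1 (222) [LIFO — newest first]: 100 @ $20.20 + 122 @ $18.65 = $4,295.30
Sale 2 (322) [LIFO — newest first]: 133 @ $18.00 + 140 @ $19.65 + 15 @ $18.65 + 34 @ $18.05 = $6,038.45
Total COGS = $4,295.30 + $6,038.45 = $10,333.75
Ending inventory: 123 @ $18.05 = $2,220.15
Check: goods available $12,553.90 = COGS $10,333.75 + ending $2,220.15

123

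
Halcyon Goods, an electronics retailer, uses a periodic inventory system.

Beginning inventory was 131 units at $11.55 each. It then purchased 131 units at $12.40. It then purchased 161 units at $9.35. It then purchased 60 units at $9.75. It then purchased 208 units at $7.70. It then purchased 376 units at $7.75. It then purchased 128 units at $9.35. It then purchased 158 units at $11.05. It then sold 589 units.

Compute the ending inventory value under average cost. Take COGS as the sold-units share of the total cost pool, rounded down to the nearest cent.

Sale 1, sell 589: 589/1353 × $12,686.10 → $5,522.62
Ending inventory (cost pool remaining) = $7,163.48
Check: goods available $12,686.10 = COGS $5,522.62 + ending $7,163.48

Ending inventory = $7,163.48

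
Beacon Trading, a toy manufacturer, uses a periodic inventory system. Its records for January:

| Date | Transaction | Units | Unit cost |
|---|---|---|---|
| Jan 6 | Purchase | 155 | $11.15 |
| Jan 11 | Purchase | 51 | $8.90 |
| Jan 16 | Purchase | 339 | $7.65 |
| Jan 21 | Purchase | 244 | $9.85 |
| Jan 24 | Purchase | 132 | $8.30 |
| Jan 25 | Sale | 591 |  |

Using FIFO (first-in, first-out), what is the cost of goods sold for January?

COGS = $5,228.60

Jan 25, 591 sold [FIFO — oldest first]: 155 @ $11.15 + 51 @ $8.90 + 339 @ $7.65 + 46 @ $9.85 = $5,228.60
Ending inventory: 198 @ $9.85 + 132 @ $8.30 = $3,045.90
Check: goods available $8,274.50 = COGS $5,228.60 + ending $3,045.90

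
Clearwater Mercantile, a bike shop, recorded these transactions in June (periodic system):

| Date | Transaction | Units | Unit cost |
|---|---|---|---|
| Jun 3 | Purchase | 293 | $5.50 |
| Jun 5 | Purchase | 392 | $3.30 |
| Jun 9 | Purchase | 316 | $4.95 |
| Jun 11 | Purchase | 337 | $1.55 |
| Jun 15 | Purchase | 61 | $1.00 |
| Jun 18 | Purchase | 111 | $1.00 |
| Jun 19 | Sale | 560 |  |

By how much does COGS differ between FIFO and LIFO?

$1,545.80

FIFO COGS: 293 @ $5.50 + 267 @ $3.30 = $2,492.60
LIFO COGS: 111 @ $1.00 + 61 @ $1.00 + 337 @ $1.55 + 51 @ $4.95 = $946.80
Difference = |$2,492.60 − $946.80| = $1,545.80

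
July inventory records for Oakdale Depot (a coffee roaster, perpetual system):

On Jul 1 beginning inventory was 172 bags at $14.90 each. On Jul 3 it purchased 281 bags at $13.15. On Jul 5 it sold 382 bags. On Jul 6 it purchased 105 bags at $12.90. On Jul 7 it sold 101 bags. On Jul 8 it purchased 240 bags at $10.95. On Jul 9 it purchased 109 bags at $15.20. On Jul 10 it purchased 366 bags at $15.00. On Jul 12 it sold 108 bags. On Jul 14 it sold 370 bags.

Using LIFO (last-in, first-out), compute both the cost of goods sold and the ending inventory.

Jul 5, 382 sold [LIFO — newest first]: 281 @ $13.15 + 101 @ $14.90 = $5,200.05
Jul 7, 101 sold [LIFO — newest first]: 101 @ $12.90 = $1,302.90
Jul 12, 108 sold [LIFO — newest first]: 108 @ $15.00 = $1,620.00
Jul 14, 370 sold [LIFO — newest first]: 258 @ $15.00 + 109 @ $15.20 + 3 @ $10.95 = $5,559.65
Total COGS = $5,200.05 + $1,302.90 + $1,620.00 + $5,559.65 = $13,682.60
Ending inventory: 71 @ $14.90 + 4 @ $12.90 + 237 @ $10.95 = $3,704.65
Check: goods available $17,387.25 = COGS $13,682.60 + ending $3,704.65

COGS = $13,682.60; ending inventory = $3,704.65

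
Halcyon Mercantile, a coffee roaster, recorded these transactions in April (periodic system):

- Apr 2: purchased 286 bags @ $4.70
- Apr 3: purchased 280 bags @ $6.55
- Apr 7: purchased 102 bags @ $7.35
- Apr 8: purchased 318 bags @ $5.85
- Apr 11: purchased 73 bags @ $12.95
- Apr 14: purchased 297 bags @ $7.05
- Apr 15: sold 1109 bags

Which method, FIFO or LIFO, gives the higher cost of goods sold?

FIFO COGS: 286 @ $4.70 + 280 @ $6.55 + 102 @ $7.35 + 318 @ $5.85 + 73 @ $12.95 + 50 @ $7.05 = $7,086.05
LIFO COGS: 297 @ $7.05 + 73 @ $12.95 + 318 @ $5.85 + 102 @ $7.35 + 280 @ $6.55 + 39 @ $4.70 = $7,666.50

LIFO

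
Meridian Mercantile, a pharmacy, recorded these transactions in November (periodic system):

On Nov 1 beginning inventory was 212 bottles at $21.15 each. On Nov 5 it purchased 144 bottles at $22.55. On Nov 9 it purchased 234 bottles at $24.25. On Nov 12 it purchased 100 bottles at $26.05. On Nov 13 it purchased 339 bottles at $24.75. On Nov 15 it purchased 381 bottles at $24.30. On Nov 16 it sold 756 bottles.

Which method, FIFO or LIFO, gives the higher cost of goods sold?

FIFO COGS: 212 @ $21.15 + 144 @ $22.55 + 234 @ $24.25 + 100 @ $26.05 + 66 @ $24.75 = $17,644.00
LIFO COGS: 381 @ $24.30 + 339 @ $24.75 + 36 @ $26.05 = $18,586.35

LIFO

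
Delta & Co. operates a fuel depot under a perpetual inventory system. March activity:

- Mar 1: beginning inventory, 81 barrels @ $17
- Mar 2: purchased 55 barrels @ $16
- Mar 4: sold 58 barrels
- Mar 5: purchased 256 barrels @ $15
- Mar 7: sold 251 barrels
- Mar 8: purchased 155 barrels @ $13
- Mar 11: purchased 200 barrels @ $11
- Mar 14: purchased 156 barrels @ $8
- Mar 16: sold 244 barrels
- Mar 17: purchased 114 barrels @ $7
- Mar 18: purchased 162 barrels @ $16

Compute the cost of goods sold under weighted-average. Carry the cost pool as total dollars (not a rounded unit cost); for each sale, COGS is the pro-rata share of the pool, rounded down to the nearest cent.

COGS = $7,589.25

After Mar 1: 81 on hand, pool $1,377.00 (≈ $17.0000 each)
After Mar 2: 136 on hand, pool $2,257.00 (≈ $16.5956 each)
Mar 4, sell 58: 58/136 × $2,257.00 → $962.54
After Mar 5: 334 on hand, pool $5,134.46 (≈ $15.3726 each)
Mar 7, sell 251: 251/334 × $5,134.46 → $3,858.53
After Mar 8: 238 on hand, pool $3,290.93 (≈ $13.8274 each)
After Mar 11: 438 on hand, pool $5,490.93 (≈ $12.5364 each)
After Mar 14: 594 on hand, pool $6,738.93 (≈ $11.3450 each)
Mar 16, sell 244: 244/594 × $6,738.93 → $2,768.18
After Mar 17: 464 on hand, pool $4,768.75 (≈ $10.2775 each)
After Mar 18: 626 on hand, pool $7,360.75 (≈ $11.7584 each)
Total COGS = $962.54 + $3,858.53 + $2,768.18 = $7,589.25
Ending inventory (cost pool remaining) = $7,360.75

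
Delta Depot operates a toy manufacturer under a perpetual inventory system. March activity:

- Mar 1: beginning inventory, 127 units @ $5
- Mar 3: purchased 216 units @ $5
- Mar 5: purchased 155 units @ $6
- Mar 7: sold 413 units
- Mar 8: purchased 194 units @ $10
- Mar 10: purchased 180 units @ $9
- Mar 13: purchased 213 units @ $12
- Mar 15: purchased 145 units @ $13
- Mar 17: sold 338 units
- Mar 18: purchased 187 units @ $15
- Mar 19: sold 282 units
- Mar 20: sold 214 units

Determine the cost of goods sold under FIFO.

Mar 7, 413 sold [FIFO — oldest first]: 127 @ $5 + 216 @ $5 + 70 @ $6 = $2,135
Mar 17, 338 sold [FIFO — oldest first]: 85 @ $6 + 194 @ $10 + 59 @ $9 = $2,981
Mar 19, 282 sold [FIFO — oldest first]: 121 @ $9 + 161 @ $12 = $3,021
Mar 20, 214 sold [FIFO — oldest first]: 52 @ $12 + 145 @ $13 + 17 @ $15 = $2,764
Total COGS = $2,135 + $2,981 + $3,021 + $2,764 = $10,901
Ending inventory: 170 @ $15 = $2,550

COGS = $10,901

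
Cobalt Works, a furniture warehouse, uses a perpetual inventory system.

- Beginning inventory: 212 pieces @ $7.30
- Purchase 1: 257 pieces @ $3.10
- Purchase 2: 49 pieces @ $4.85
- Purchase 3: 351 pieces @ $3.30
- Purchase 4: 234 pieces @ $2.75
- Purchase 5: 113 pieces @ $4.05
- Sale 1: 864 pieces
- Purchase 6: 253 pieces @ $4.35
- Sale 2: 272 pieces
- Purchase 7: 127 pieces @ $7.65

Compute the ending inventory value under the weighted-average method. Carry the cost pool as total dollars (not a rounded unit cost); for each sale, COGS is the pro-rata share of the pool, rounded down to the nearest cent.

After Beginning: 212 on hand, pool $1,547.60 (≈ $7.3000 each)
After Purchase 1: 469 on hand, pool $2,344.30 (≈ $4.9985 each)
After Purchase 2: 518 on hand, pool $2,581.95 (≈ $4.9845 each)
After Purchase 3: 869 on hand, pool $3,740.25 (≈ $4.3041 each)
After Purchase 4: 1103 on hand, pool $4,383.75 (≈ $3.9744 each)
After Purchase 5: 1216 on hand, pool $4,841.40 (≈ $3.9814 each)
Sale 1, sell 864: 864/1216 × $4,841.40 → $3,439.94
After Purchase 6: 605 on hand, pool $2,502.01 (≈ $4.1356 each)
Sale 2, sell 272: 272/605 × $2,502.01 → $1,124.87
After Purchase 7: 460 on hand, pool $2,348.69 (≈ $5.1058 each)
Total COGS = $3,439.94 + $1,124.87 = $4,564.81
Ending inventory (cost pool remaining) = $2,348.69
Check: goods available $6,913.50 = COGS $4,564.81 + ending $2,348.69

Ending inventory = $2,348.69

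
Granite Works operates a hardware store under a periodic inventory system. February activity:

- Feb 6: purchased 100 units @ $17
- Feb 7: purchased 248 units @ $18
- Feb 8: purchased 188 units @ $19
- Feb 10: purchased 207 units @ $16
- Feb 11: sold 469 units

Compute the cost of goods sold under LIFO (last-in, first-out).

COGS = $8,216

Feb 11, 469 sold [LIFO — newest first]: 207 @ $16 + 188 @ $19 + 74 @ $18 = $8,216
Ending inventory: 100 @ $17 + 174 @ $18 = $4,832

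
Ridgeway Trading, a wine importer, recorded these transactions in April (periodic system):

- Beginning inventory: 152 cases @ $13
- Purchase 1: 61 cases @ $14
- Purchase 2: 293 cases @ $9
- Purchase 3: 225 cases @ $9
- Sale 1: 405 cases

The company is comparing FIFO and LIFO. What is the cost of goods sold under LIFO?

FIFO COGS: 152 @ $13 + 61 @ $14 + 192 @ $9 = $4,558
LIFO COGS: 225 @ $9 + 180 @ $9 = $3,645

COGS = $3,645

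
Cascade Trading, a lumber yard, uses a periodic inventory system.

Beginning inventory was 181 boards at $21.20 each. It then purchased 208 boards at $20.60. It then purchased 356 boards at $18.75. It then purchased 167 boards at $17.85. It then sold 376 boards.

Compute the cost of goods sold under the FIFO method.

COGS = $7,854.20

Sale 1 (376) [FIFO — oldest first]: 181 @ $21.20 + 195 @ $20.60 = $7,854.20
Ending inventory: 13 @ $20.60 + 356 @ $18.75 + 167 @ $17.85 = $9,923.75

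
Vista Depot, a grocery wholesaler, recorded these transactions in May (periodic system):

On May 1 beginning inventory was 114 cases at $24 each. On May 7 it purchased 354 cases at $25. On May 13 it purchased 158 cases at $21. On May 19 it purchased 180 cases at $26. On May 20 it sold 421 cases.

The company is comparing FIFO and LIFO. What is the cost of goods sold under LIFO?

FIFO COGS: 114 @ $24 + 307 @ $25 = $10,411
LIFO COGS: 180 @ $26 + 158 @ $21 + 83 @ $25 = $10,073

COGS = $10,073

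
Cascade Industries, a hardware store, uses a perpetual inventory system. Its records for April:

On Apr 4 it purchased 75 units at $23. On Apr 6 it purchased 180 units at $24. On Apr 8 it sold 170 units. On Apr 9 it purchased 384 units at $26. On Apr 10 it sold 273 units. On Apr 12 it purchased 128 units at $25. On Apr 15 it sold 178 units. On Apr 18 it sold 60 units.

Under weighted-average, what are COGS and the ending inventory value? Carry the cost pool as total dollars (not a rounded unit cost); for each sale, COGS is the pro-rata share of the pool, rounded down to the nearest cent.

After Apr 4: 75 on hand, pool $1,725.00 (≈ $23.0000 each)
After Apr 6: 255 on hand, pool $6,045.00 (≈ $23.7059 each)
Apr 8, sell 170: 170/255 × $6,045.00 → $4,030.00
After Apr 9: 469 on hand, pool $11,999.00 (≈ $25.5842 each)
Apr 10, sell 273: 273/469 × $11,999.00 → $6,984.49
After Apr 12: 324 on hand, pool $8,214.51 (≈ $25.3534 each)
Apr 15, sell 178: 178/324 × $8,214.51 → $4,512.90
Apr 18, sell 60: 60/146 × $3,701.61 → $1,521.20
Total COGS = $4,030.00 + $6,984.49 + $4,512.90 + $1,521.20 = $17,048.59
Ending inventory (cost pool remaining) = $2,180.41

COGS = $17,048.59; ending inventory = $2,180.41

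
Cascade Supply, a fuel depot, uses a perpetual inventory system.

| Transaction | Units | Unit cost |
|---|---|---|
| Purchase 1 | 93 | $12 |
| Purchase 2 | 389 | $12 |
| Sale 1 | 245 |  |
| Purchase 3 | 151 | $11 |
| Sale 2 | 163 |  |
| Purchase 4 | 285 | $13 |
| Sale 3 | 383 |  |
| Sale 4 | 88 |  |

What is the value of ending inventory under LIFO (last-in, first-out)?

Sale 1 (245) [LIFO — newest first]: 245 @ $12 = $2,940
Sale 2 (163) [LIFO — newest first]: 151 @ $11 + 12 @ $12 = $1,805
Sale 3 (383) [LIFO — newest first]: 285 @ $13 + 98 @ $12 = $4,881
Sale 4 (88) [LIFO — newest first]: 34 @ $12 + 54 @ $12 = $1,056
Total COGS = $2,940 + $1,805 + $4,881 + $1,056 = $10,682
Ending inventory: 39 @ $12 = $468
Check: goods available $11,150 = COGS $10,682 + ending $468

Ending inventory = $468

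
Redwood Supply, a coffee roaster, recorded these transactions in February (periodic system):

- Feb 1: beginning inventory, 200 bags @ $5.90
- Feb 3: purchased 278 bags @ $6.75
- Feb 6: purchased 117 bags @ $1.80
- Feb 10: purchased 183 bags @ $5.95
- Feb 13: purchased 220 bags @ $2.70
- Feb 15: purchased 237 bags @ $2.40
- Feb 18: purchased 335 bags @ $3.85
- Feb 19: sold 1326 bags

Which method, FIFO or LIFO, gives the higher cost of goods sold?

FIFO

FIFO COGS: 200 @ $5.90 + 278 @ $6.75 + 117 @ $1.80 + 183 @ $5.95 + 220 @ $2.70 + 237 @ $2.40 + 91 @ $3.85 = $5,869.10
LIFO COGS: 335 @ $3.85 + 237 @ $2.40 + 220 @ $2.70 + 183 @ $5.95 + 117 @ $1.80 + 234 @ $6.75 = $5,331.50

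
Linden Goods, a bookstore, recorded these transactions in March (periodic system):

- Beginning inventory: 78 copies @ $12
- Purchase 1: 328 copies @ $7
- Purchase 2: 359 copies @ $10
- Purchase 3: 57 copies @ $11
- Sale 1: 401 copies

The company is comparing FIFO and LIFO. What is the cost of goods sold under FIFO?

COGS = $3,197

FIFO COGS: 78 @ $12 + 323 @ $7 = $3,197
LIFO COGS: 57 @ $11 + 344 @ $10 = $4,067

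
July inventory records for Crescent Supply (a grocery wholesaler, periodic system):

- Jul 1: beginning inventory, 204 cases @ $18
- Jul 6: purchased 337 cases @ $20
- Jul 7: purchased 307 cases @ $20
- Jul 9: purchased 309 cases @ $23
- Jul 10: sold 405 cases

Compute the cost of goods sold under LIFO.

COGS = $9,027

Jul 10, 405 sold [LIFO — newest first]: 309 @ $23 + 96 @ $20 = $9,027
Ending inventory: 204 @ $18 + 337 @ $20 + 211 @ $20 = $14,632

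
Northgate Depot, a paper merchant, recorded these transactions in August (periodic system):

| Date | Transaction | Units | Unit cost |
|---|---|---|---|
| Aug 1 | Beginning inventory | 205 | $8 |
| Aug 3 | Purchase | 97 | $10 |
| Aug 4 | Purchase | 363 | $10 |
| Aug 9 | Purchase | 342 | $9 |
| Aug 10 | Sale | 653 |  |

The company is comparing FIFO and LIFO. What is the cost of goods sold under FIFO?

FIFO COGS: 205 @ $8 + 97 @ $10 + 351 @ $10 = $6,120
LIFO COGS: 342 @ $9 + 311 @ $10 = $6,188

COGS = $6,120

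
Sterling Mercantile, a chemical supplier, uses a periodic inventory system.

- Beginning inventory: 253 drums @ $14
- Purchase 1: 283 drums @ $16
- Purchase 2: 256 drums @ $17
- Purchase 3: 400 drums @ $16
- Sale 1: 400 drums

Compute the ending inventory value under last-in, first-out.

Ending inventory = $12,422

Sale 1 (400) [LIFO — newest first]: 400 @ $16 = $6,400
Ending inventory: 253 @ $14 + 283 @ $16 + 256 @ $17 = $12,422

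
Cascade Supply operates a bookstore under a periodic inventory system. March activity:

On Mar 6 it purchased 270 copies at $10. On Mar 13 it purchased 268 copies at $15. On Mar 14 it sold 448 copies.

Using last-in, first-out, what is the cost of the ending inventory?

Ending inventory = $900

Mar 14, 448 sold [LIFO — newest first]: 268 @ $15 + 180 @ $10 = $5,820
Ending inventory: 90 @ $10 = $900
Check: goods available $6,720 = COGS $5,820 + ending $900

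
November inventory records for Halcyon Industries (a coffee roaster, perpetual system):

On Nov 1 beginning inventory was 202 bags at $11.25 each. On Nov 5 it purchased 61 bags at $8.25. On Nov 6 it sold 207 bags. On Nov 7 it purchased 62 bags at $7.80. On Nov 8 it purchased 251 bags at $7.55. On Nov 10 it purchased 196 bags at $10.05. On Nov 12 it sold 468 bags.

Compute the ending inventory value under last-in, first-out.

Nov 6, 207 sold [LIFO — newest first]: 61 @ $8.25 + 146 @ $11.25 = $2,145.75
Nov 12, 468 sold [LIFO — newest first]: 196 @ $10.05 + 251 @ $7.55 + 21 @ $7.80 = $4,028.65
Total COGS = $2,145.75 + $4,028.65 = $6,174.40
Ending inventory: 56 @ $11.25 + 41 @ $7.80 = $949.80
Check: goods available $7,124.20 = COGS $6,174.40 + ending $949.80

Ending inventory = $949.80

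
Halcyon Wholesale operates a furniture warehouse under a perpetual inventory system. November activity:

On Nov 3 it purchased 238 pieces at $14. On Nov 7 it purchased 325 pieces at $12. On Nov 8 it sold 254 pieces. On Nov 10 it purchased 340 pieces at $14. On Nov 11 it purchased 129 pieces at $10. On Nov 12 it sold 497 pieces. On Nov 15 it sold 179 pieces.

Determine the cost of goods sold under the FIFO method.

Nov 8, 254 sold [FIFO — oldest first]: 238 @ $14 + 16 @ $12 = $3,524
Nov 12, 497 sold [FIFO — oldest first]: 309 @ $12 + 188 @ $14 = $6,340
Nov 15, 179 sold [FIFO — oldest first]: 152 @ $14 + 27 @ $10 = $2,398
Total COGS = $3,524 + $6,340 + $2,398 = $12,262
Ending inventory: 102 @ $10 = $1,020

COGS = $12,262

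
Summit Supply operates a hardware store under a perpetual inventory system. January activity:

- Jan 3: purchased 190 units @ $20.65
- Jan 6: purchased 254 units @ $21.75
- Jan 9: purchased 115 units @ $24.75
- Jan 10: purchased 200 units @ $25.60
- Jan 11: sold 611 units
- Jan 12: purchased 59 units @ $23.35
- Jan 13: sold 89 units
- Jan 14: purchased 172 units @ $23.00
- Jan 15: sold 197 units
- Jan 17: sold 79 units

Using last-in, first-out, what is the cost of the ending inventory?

Ending inventory = $289.10

Jan 11, 611 sold [LIFO — newest first]: 200 @ $25.60 + 115 @ $24.75 + 254 @ $21.75 + 42 @ $20.65 = $14,358.05
Jan 13, 89 sold [LIFO — newest first]: 59 @ $23.35 + 30 @ $20.65 = $1,997.15
Jan 15, 197 sold [LIFO — newest first]: 172 @ $23.00 + 25 @ $20.65 = $4,472.25
Jan 17, 79 sold [LIFO — newest first]: 79 @ $20.65 = $1,631.35
Total COGS = $14,358.05 + $1,997.15 + $4,472.25 + $1,631.35 = $22,458.80
Ending inventory: 14 @ $20.65 = $289.10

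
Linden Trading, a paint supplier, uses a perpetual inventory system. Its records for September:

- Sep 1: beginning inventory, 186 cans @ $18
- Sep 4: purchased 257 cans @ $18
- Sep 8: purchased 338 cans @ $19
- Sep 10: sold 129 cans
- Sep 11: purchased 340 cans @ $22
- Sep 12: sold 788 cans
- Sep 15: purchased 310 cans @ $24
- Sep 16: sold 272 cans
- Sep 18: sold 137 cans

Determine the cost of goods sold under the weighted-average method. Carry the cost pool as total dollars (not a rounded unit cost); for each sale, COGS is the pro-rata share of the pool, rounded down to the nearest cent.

COGS = $26,977.05

After Sep 1: 186 on hand, pool $3,348.00 (≈ $18.0000 each)
After Sep 4: 443 on hand, pool $7,974.00 (≈ $18.0000 each)
After Sep 8: 781 on hand, pool $14,396.00 (≈ $18.4328 each)
Sep 10, sell 129: 129/781 × $14,396.00 → $2,377.82
After Sep 11: 992 on hand, pool $19,498.18 (≈ $19.6554 each)
Sep 12, sell 788: 788/992 × $19,498.18 → $15,488.47
After Sep 15: 514 on hand, pool $11,449.71 (≈ $22.2757 each)
Sep 16, sell 272: 272/514 × $11,449.71 → $6,058.99
Sep 18, sell 137: 137/242 × $5,390.72 → $3,051.77
Total COGS = $2,377.82 + $15,488.47 + $6,058.99 + $3,051.77 = $26,977.05
Ending inventory (cost pool remaining) = $2,338.95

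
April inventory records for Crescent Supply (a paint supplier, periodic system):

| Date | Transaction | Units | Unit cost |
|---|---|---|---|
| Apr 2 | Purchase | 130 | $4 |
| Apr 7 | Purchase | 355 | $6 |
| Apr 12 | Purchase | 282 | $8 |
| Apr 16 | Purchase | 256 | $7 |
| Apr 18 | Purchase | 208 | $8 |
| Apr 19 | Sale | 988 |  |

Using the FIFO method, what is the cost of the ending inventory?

Apr 19, 988 sold [FIFO — oldest first]: 130 @ $4 + 355 @ $6 + 282 @ $8 + 221 @ $7 = $6,453
Ending inventory: 35 @ $7 + 208 @ $8 = $1,909

Ending inventory = $1,909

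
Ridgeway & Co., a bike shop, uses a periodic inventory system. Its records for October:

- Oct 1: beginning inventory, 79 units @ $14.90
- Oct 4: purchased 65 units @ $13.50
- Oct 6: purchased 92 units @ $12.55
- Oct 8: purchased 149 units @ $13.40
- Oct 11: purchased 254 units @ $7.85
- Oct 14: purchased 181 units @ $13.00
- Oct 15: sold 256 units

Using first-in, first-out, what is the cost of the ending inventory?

Oct 15, 256 sold [FIFO — oldest first]: 79 @ $14.90 + 65 @ $13.50 + 92 @ $12.55 + 20 @ $13.40 = $3,477.20
Ending inventory: 129 @ $13.40 + 254 @ $7.85 + 181 @ $13.00 = $6,075.50

Ending inventory = $6,075.50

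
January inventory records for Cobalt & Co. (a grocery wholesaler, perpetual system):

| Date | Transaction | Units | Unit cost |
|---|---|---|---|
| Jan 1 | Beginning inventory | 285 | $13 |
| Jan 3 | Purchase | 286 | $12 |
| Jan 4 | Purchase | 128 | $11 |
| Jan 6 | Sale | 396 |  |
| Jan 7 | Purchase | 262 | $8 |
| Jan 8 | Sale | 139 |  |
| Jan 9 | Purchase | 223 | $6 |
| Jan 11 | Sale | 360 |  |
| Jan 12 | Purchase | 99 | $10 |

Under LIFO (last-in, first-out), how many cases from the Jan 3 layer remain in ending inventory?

Jan 6, 396 sold [LIFO — newest first]: 128 @ $11 + 268 @ $12 = $4,624
Jan 8, 139 sold [LIFO — newest first]: 139 @ $8 = $1,112
Jan 11, 360 sold [LIFO — newest first]: 223 @ $6 + 123 @ $8 + 14 @ $12 = $2,490
Total COGS = $4,624 + $1,112 + $2,490 = $8,226
Ending inventory: 285 @ $13 + 4 @ $12 + 99 @ $10 = $4,743
Check: goods available $12,969 = COGS $8,226 + ending $4,743

4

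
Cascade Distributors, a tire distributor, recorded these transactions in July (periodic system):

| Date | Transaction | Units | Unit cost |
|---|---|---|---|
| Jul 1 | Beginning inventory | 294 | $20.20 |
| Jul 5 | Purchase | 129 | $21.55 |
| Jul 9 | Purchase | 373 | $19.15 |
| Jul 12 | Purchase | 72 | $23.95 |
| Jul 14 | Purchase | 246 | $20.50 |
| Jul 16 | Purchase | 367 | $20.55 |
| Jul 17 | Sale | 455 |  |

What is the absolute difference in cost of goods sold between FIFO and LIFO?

$14.30

FIFO COGS: 294 @ $20.20 + 129 @ $21.55 + 32 @ $19.15 = $9,331.55
LIFO COGS: 367 @ $20.55 + 88 @ $20.50 = $9,345.85
Difference = |$9,331.55 − $9,345.85| = $14.30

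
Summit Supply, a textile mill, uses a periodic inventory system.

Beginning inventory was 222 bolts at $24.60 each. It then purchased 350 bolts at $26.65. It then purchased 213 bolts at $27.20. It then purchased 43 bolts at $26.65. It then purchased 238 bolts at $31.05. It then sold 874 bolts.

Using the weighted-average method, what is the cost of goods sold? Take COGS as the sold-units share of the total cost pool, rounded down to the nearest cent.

COGS = $23,873.60

Sale 1, sell 874: 874/1066 × $29,118.15 → $23,873.60
Ending inventory (cost pool remaining) = $5,244.55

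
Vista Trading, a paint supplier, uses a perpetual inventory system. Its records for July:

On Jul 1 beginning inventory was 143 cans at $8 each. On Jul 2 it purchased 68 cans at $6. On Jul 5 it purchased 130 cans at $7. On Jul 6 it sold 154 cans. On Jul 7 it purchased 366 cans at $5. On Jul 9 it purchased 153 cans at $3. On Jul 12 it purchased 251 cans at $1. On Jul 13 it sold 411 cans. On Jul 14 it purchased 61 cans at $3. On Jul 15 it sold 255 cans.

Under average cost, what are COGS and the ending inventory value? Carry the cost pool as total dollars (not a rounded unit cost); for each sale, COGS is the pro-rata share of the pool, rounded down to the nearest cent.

After Jul 1: 143 on hand, pool $1,144.00 (≈ $8.0000 each)
After Jul 2: 211 on hand, pool $1,552.00 (≈ $7.3555 each)
After Jul 5: 341 on hand, pool $2,462.00 (≈ $7.2199 each)
Jul 6, sell 154: 154/341 × $2,462.00 → $1,111.87
After Jul 7: 553 on hand, pool $3,180.13 (≈ $5.7507 each)
After Jul 9: 706 on hand, pool $3,639.13 (≈ $5.1546 each)
After Jul 12: 957 on hand, pool $3,890.13 (≈ $4.0649 each)
Jul 13, sell 411: 411/957 × $3,890.13 → $1,670.68
After Jul 14: 607 on hand, pool $2,402.45 (≈ $3.9579 each)
Jul 15, sell 255: 255/607 × $2,402.45 → $1,009.26
Total COGS = $1,111.87 + $1,670.68 + $1,009.26 = $3,791.81
Ending inventory (cost pool remaining) = $1,393.19

COGS = $3,791.81; ending inventory = $1,393.19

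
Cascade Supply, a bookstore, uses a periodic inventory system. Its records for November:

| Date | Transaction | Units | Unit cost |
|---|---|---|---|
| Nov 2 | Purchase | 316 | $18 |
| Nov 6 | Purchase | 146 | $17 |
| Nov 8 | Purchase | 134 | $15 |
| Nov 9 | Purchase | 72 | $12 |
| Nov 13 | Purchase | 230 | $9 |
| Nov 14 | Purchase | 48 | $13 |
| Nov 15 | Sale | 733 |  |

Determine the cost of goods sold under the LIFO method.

COGS = $9,904

Nov 15, 733 sold [LIFO — newest first]: 48 @ $13 + 230 @ $9 + 72 @ $12 + 134 @ $15 + 146 @ $17 + 103 @ $18 = $9,904
Ending inventory: 213 @ $18 = $3,834
Check: goods available $13,738 = COGS $9,904 + ending $3,834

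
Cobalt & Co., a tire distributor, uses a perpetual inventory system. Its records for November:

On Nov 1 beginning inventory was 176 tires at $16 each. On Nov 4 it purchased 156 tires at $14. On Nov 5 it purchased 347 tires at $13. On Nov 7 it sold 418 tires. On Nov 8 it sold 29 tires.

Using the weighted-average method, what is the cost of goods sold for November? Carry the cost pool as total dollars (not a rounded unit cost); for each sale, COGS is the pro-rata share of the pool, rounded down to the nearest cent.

COGS = $6,261.28

After Nov 1: 176 on hand, pool $2,816.00 (≈ $16.0000 each)
After Nov 4: 332 on hand, pool $5,000.00 (≈ $15.0602 each)
After Nov 5: 679 on hand, pool $9,511.00 (≈ $14.0074 each)
Nov 7, sell 418: 418/679 × $9,511.00 → $5,855.07
Nov 8, sell 29: 29/261 × $3,655.93 → $406.21
Total COGS = $5,855.07 + $406.21 = $6,261.28
Ending inventory (cost pool remaining) = $3,249.72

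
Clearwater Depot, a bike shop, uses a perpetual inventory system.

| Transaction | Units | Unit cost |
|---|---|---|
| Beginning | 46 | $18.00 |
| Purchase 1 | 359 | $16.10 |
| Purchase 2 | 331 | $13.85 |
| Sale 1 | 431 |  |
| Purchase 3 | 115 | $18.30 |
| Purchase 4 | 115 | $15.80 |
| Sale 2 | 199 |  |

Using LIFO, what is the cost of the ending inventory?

Sale 1 (431) [LIFO — newest first]: 331 @ $13.85 + 100 @ $16.10 = $6,194.35
Sale 2 (199) [LIFO — newest first]: 115 @ $15.80 + 84 @ $18.30 = $3,354.20
Total COGS = $6,194.35 + $3,354.20 = $9,548.55
Ending inventory: 46 @ $18.00 + 259 @ $16.10 + 31 @ $18.30 = $5,565.20

Ending inventory = $5,565.20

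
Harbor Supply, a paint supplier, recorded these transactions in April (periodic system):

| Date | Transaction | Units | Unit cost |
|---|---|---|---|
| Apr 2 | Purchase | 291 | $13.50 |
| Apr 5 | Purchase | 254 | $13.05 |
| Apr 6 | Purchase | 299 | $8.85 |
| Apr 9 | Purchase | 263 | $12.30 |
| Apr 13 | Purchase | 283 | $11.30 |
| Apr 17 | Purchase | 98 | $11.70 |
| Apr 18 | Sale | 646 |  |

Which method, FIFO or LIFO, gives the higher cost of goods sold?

FIFO COGS: 291 @ $13.50 + 254 @ $13.05 + 101 @ $8.85 = $8,137.05
LIFO COGS: 98 @ $11.70 + 283 @ $11.30 + 263 @ $12.30 + 2 @ $8.85 = $7,597.10

FIFO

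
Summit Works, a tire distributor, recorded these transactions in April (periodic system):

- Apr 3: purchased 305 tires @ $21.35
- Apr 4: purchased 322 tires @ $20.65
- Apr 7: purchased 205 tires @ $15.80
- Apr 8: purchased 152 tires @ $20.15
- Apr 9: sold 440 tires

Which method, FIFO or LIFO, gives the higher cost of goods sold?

FIFO COGS: 305 @ $21.35 + 135 @ $20.65 = $9,299.50
LIFO COGS: 152 @ $20.15 + 205 @ $15.80 + 83 @ $20.65 = $8,015.75

FIFO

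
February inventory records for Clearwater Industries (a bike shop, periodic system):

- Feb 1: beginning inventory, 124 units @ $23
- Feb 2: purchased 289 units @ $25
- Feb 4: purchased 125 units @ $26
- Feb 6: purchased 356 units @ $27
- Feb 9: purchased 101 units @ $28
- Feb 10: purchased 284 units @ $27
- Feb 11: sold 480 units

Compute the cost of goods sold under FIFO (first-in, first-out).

COGS = $11,819

Feb 11, 480 sold [FIFO — oldest first]: 124 @ $23 + 289 @ $25 + 67 @ $26 = $11,819
Ending inventory: 58 @ $26 + 356 @ $27 + 101 @ $28 + 284 @ $27 = $21,616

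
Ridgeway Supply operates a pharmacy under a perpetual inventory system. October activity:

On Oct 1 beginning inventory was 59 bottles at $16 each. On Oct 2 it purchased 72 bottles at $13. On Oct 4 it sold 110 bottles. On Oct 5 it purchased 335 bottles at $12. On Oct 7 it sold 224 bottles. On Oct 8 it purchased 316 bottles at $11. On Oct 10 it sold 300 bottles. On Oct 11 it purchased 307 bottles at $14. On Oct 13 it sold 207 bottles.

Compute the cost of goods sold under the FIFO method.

Oct 4, 110 sold [FIFO — oldest first]: 59 @ $16 + 51 @ $13 = $1,607
Oct 7, 224 sold [FIFO — oldest first]: 21 @ $13 + 203 @ $12 = $2,709
Oct 10, 300 sold [FIFO — oldest first]: 132 @ $12 + 168 @ $11 = $3,432
Oct 13, 207 sold [FIFO — oldest first]: 148 @ $11 + 59 @ $14 = $2,454
Total COGS = $1,607 + $2,709 + $3,432 + $2,454 = $10,202
Ending inventory: 248 @ $14 = $3,472

COGS = $10,202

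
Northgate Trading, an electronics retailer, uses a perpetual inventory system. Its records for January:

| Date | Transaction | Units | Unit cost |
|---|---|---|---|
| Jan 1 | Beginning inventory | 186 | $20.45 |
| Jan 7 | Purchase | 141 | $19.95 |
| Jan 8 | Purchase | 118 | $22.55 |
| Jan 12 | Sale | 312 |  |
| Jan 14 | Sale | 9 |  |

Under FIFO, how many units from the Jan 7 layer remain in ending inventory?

Jan 12, 312 sold [FIFO — oldest first]: 186 @ $20.45 + 126 @ $19.95 = $6,317.40
Jan 14, 9 sold [FIFO — oldest first]: 9 @ $19.95 = $179.55
Total COGS = $6,317.40 + $179.55 = $6,496.95
Ending inventory: 6 @ $19.95 + 118 @ $22.55 = $2,780.60
Check: goods available $9,277.55 = COGS $6,496.95 + ending $2,780.60

6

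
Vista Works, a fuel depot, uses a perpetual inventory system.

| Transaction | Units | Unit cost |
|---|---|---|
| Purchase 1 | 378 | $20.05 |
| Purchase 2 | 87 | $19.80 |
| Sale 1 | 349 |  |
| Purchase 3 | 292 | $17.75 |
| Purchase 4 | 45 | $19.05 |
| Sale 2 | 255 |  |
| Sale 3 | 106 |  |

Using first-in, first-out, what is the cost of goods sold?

COGS = $13,650.25

Sale 1 (349) [FIFO — oldest first]: 349 @ $20.05 = $6,997.45
Sale 2 (255) [FIFO — oldest first]: 29 @ $20.05 + 87 @ $19.80 + 139 @ $17.75 = $4,771.30
Sale 3 (106) [FIFO — oldest first]: 106 @ $17.75 = $1,881.50
Total COGS = $6,997.45 + $4,771.30 + $1,881.50 = $13,650.25
Ending inventory: 47 @ $17.75 + 45 @ $19.05 = $1,691.50
Check: goods available $15,341.75 = COGS $13,650.25 + ending $1,691.50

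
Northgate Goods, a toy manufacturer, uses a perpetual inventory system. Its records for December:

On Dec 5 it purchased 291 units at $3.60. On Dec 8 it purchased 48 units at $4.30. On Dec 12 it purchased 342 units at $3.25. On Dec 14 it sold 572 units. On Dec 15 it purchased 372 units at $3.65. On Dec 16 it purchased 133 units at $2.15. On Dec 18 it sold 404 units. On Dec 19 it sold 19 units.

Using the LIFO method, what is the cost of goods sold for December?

COGS = $3,317.55

Dec 14, 572 sold [LIFO — newest first]: 342 @ $3.25 + 48 @ $4.30 + 182 @ $3.60 = $1,973.10
Dec 18, 404 sold [LIFO — newest first]: 133 @ $2.15 + 271 @ $3.65 = $1,275.10
Dec 19, 19 sold [LIFO — newest first]: 19 @ $3.65 = $69.35
Total COGS = $1,973.10 + $1,275.10 + $69.35 = $3,317.55
Ending inventory: 109 @ $3.60 + 82 @ $3.65 = $691.70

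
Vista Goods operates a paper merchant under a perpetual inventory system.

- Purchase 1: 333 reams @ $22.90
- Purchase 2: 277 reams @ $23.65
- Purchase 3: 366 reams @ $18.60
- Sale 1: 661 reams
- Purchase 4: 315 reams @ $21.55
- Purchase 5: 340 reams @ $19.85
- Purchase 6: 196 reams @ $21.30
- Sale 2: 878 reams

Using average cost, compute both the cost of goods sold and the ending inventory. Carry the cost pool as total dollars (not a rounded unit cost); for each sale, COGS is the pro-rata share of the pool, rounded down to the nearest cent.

After Purchase 1: 333 on hand, pool $7,625.70 (≈ $22.9000 each)
After Purchase 2: 610 on hand, pool $14,176.75 (≈ $23.2406 each)
After Purchase 3: 976 on hand, pool $20,984.35 (≈ $21.5004 each)
Sale 1, sell 661: 661/976 × $20,984.35 → $14,211.73
After Purchase 4: 630 on hand, pool $13,560.87 (≈ $21.5252 each)
After Purchase 5: 970 on hand, pool $20,309.87 (≈ $20.9380 each)
After Purchase 6: 1166 on hand, pool $24,484.67 (≈ $20.9989 each)
Sale 2, sell 878: 878/1166 × $24,484.67 → $18,436.99
Total COGS = $14,211.73 + $18,436.99 = $32,648.72
Ending inventory (cost pool remaining) = $6,047.68

COGS = $32,648.72; ending inventory = $6,047.68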